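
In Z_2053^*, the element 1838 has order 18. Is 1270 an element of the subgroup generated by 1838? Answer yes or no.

yes

⟨1838⟩ has order 18; its elements mod 2053 are {1, 197, 198, 215, 276, 543, 758, 783, 994, 1059, 1270, 1295, 1510, 1777, 1838, 1855, 1856, 2052}.
1270 is in this set.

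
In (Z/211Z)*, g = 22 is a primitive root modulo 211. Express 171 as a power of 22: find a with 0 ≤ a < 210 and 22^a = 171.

120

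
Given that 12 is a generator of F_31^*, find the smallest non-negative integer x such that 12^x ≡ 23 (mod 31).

Successive powers of 12 modulo 31:
  12^0=1  12^1=12  12^2=20  12^3=23
So 12^3 ≡ 23 (mod 31), giving x = 3.

3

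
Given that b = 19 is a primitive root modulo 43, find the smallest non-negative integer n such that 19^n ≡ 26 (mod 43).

23

Baby-step giant-step with m = ceil(sqrt(42)) = 7.
Baby table (19^j mod 43 for j=0..6):
  0:1  1:19  2:17  3:22  4:31  5:30  6:11
Giant step factor: 19^(-7) ≡ 7 (mod 43).
Scan 26·7^i mod 43 for i = 0, 1, …:
  i=0: 26   i=1: 10   i=2: 27   i=3: 17
Match at i=3, j=2: n = 3·7 + 2 = 23.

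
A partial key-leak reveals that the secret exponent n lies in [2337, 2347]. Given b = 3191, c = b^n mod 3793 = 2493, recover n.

Compute 3191^2337 mod 3793 = 1487, then multiply by 3191 repeatedly:
  3191^2337=1487  3191^2338=3767  3191^2339=480  3191^2340=3101  3191^2341=3147
  3191^2342=2006  3191^2343=2355  3191^2344=872  3191^2345=2283  3191^2346=2493
Found 2493 at exponent 2346.

2346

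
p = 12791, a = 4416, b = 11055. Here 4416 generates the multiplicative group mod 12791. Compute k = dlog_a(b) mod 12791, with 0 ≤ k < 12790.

Baby-step giant-step with m = ceil(sqrt(12790)) = 114.
Baby table (4416^j mod 12791 for j=0..113):
  0:1  1:4416  2:7572  3:2278  4:5922  5:6748  6:8929  7:8602
  8:9953  9:2572  10:12335  11:7282  12:738  13:10094  14:11260  15:5543
  16:8705  17:4325  18:2237  19:3940  20:3280  21:5068  22:8829  23:1896
  24:7422  25:5010  26:8521  27:10405  28:3208  29:6891  30:867  31:4163
  32:3141  33:5212  34:5183  35:5029  36:2888  37:781  38:8117  39:4290
  40:1169  41:7531  42:296  43:2454  44:2887  45:9156  46:545  47:2012
  48:8038  49:783  50:4158  51:6643  52:5725  53:6584  54:1001  55:7521
  56:7300  57:3480  58:5689  59:1100  60:9811  61:2259  62:11555  63:3581
  64:4020  65:11203  66:9651  67:11995  68:2389  69:10040  70:3034  71:5967
  72:812  73:4312  74:8784  75:7832  76:12039  77:4828  78:10642  79:938
  80:10715  81:3531  82:667  83:3542  84:10870  85:10088  86:10346  87:11275
  88:7828  89:7166  90:122  91:1530  92:2832  93:9305  94:6188  95:4632
  96:2103  97:582  98:11912  99:6800  100:8323  101:5825  102:499  103:3532
  104:5083  105:11114  106:357  107:3219  108:4303  109:7413  110:3639  111:4328
  112:2694  113:1074
Giant step factor: 4416^(-114) ≡ 4802 (mod 12791).
Scan 11055·4802^i mod 12791 for i = 0, 1, …:
  i=0: 11055   i=1: 3460   i=2: 12202   i=3: 11224
  i=4: 9165   i=5: 9290   i=6: 8363   i=7: 8177
  i=8: 10375   i=9: 12596     …   i=103: 9016
  i=104: 10088
Match at i=104, j=85: k = 104·114 + 85 = 11941.

11941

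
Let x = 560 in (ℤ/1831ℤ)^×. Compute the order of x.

366

The order of 560 must divide p − 1 = 1830 = 2 · 3 · 5 · 61.
Divisors: 1, 2, 3, 5, 6, 10, 15, 30, 61, 122, 183, 305, 366, 610, 915, 1830.
Check each in increasing order: 560^1 ≡ 560;  560^2 ≡ 499;  560^3 ≡ 1128;  560^5 ≡ 755;  560^6 ≡ 1670;  560^10 ≡ 584;  560^15 ≡ 1480;  560^30 ≡ 524;  560^61 ≡ 673;  560^122 ≡ 672;  560^183 ≡ 1830;  560^305 ≡ 1159;  560^366 ≡ 1.
Smallest exponent giving 1 is 366.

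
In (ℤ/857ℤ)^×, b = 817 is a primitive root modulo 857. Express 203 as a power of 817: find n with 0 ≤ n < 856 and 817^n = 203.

613

Baby-step giant-step with m = ceil(sqrt(856)) = 30.
Baby table (817^j mod 857 for j=0..29):
  0:1  1:817  2:743  3:275  4:141  5:359  6:209  7:210
  8:170  9:56  10:331  11:472  12:831  13:183  14:393  15:563
  16:619  17:93  18:565  19:539  20:722  21:258  22:821  23:583
  24:676  25:384  26:66  27:788  28:189  29:153
Giant step factor: 817^(-30) ≡ 772 (mod 857).
Scan 203·772^i mod 857 for i = 0, 1, …:
  i=0: 203   i=1: 742   i=2: 348   i=3: 415
  i=4: 719   i=5: 589   i=6: 498   i=7: 520
  i=8: 364   i=9: 769     …   i=19: 139
  i=20: 183
Match at i=20, j=13: n = 20·30 + 13 = 613.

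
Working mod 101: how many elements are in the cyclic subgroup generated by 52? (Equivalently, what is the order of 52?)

The order of 52 must divide p − 1 = 100 = 2^2 · 5^2.
Divisors: 1, 2, 4, 5, 10, 20, 25, 50, 100.
Check each in increasing order: 52^1 ≡ 52;  52^2 ≡ 78;  52^4 ≡ 24;  52^5 ≡ 36;  52^10 ≡ 84;  52^20 ≡ 87;  52^25 ≡ 1.
Smallest exponent giving 1 is 25.

25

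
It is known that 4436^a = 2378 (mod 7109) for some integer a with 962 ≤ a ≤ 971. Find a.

971

Compute 4436^962 mod 7109 = 5542, then multiply by 4436 repeatedly:
  4436^962=5542  4436^963=1390  4436^964=2537  4436^965=585  4436^966=275
  4436^967=4261  4436^968=6074  4436^969=1154  4436^970=664  4436^971=2378
Found 2378 at exponent 971.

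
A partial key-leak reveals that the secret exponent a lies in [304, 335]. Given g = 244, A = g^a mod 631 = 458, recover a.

330

Compute 244^304 mod 631 = 306, then multiply by 244 repeatedly:
  244^304=306  244^305=206  244^306=415  244^307=300  244^308=4
  244^309=345  244^310=257  244^311=239  244^312=264  244^313=54
  244^314=556  244^315=630  244^316=387  244^317=409  244^318=98
  244^319=565  244^320=302  244^321=492  244^322=158  244^323=61
  244^324=371  244^325=291  244^326=332  244^327=240  244^328=508
  244^329=276  244^330=458
Found 458 at exponent 330.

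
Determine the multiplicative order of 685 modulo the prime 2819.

2818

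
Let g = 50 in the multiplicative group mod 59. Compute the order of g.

58

The order of 50 must divide p − 1 = 58 = 2 · 29.
Divisors: 1, 2, 29, 58.
Check each in increasing order: 50^1 ≡ 50;  50^2 ≡ 22;  50^29 ≡ 58;  50^58 ≡ 1.
Smallest exponent giving 1 is 58.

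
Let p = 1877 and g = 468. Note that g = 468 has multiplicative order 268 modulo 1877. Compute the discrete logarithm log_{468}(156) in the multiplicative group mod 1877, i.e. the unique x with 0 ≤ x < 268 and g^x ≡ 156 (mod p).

166

Baby-step giant-step with m = ceil(sqrt(268)) = 17.
Baby table (468^j mod 1877 for j=0..16):
  0:1  1:468  2:1292  3:262  4:611  5:644  6:1072  7:537
  8:1675  9:1191  10:1796  11:1509  12:460  13:1302  14:1188  15:392
  16:1387
Giant step factor: 468^(-17) ≡ 190 (mod 1877).
Scan 156·190^i mod 1877 for i = 0, 1, …:
  i=0: 156   i=1: 1485   i=2: 600   i=3: 1380
  i=4: 1297   i=5: 543   i=6: 1812   i=7: 789
  i=8: 1627   i=9: 1302
Match at i=9, j=13: x = 9·17 + 13 = 166.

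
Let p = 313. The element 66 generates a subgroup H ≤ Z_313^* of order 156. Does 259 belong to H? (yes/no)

yes

259 ∈ ⟨66⟩ iff 259^156 ≡ 1 (mod 313), since |⟨66⟩| = 156.
259^156 mod 313 = 1.
Since 1 = 1, 259 lies in the subgroup.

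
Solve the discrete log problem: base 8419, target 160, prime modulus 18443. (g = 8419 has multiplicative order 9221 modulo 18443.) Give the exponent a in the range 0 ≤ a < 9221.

740

Baby-step giant-step with m = ceil(sqrt(9221)) = 97.
Baby table (8419^j mod 18443 for j=0..96):
  0:1  1:8419  2:3112  3:10868  4:1969  5:15197  6:4452  7:5212
  8:3931  9:8347  10:5563  11:8120  12:12522  13:2530  14:16848  15:16642
  16:15970  17:1960  18:13198  19:13330  20:18058  21:4653  22:675  23:2381
  24:16541  25:14029  26:1179  27:3667  28:17334  29:13930  30:16076  31:9110
  32:11096  33:3429  34:5456  35:10994  36:11512  37:1563  38:9038  39:13547
  40:681  41:16009  42:16770  43:5465  44:12993  45:2634  46:7160  47:8316
  48:2776  49:3863  50:7588  51:15263  52:6816  53:7731  54:1942  55:9200
  56:12643  57:6864  58:6097  59:3774  60:14460  61:14940  62:17043  63:16920
  64:14191  65:275  66:9850  67:7422  68:934  69:6628  70:11057  71:7062
  72:13189  73:11331  74:8493  75:17499  76:1397  77:13152  78:13359  79:4007
  80:2686  81:2316  82:4153  83:14622  84:14036  85:4783  86:7008  87:1195
  88:9270  89:11797  90:3388  91:10694  92:12503  93:8556  94:13049  95:13023
  96:15445
Giant step factor: 8419^(-97) ≡ 2938 (mod 18443).
Scan 160·2938^i mod 18443 for i = 0, 1, …:
  i=0: 160   i=1: 9005   i=2: 9428   i=3: 16521
  i=4: 15165   i=5: 14925   i=6: 10639   i=7: 14940
Match at i=7, j=61: a = 7·97 + 61 = 740.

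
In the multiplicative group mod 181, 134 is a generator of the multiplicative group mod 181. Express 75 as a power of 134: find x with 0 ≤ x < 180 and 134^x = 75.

56

Baby-step giant-step with m = ceil(sqrt(180)) = 14.
Baby table (134^j mod 181 for j=0..13):
  0:1  1:134  2:37  3:71  4:102  5:93  6:154  7:2
  8:87  9:74  10:142  11:23  12:5  13:127
Giant step factor: 134^(-14) ≡ 136 (mod 181).
Scan 75·136^i mod 181 for i = 0, 1, …:
  i=0: 75   i=1: 64   i=2: 16   i=3: 4
  i=4: 1
Match at i=4, j=0: x = 4·14 + 0 = 56.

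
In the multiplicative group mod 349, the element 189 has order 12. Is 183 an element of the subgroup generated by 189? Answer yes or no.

no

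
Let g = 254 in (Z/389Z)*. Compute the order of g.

The order of 254 must divide p − 1 = 388 = 2^2 · 97.
Divisors: 1, 2, 4, 97, 194, 388.
Check each in increasing order: 254^1 ≡ 254;  254^2 ≡ 331;  254^4 ≡ 252;  254^97 ≡ 274;  254^194 ≡ 388;  254^388 ≡ 1.
Smallest exponent giving 1 is 388.

388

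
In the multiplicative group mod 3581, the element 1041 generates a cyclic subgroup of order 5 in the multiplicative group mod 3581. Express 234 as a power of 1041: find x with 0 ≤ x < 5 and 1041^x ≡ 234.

3

Successive powers of 1041 modulo 3581:
  1041^0=1  1041^1=1041  1041^2=2219  1041^3=234
So 1041^3 ≡ 234 (mod 3581), giving x = 3.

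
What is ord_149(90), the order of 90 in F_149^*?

The order of 90 must divide p − 1 = 148 = 2^2 · 37.
Divisors: 1, 2, 4, 37, 74, 148.
Check each in increasing order: 90^1 ≡ 90;  90^2 ≡ 54;  90^4 ≡ 85;  90^37 ≡ 44;  90^74 ≡ 148;  90^148 ≡ 1.
Smallest exponent giving 1 is 148.

148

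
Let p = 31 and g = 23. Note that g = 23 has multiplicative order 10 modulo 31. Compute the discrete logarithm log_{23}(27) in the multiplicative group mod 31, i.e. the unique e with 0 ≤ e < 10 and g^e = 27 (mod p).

Successive powers of 23 modulo 31:
  23^0=1  23^1=23  23^2=2  23^3=15  23^4=4  23^5=30
  23^6=8  23^7=29  23^8=16  23^9=27
So 23^9 ≡ 27 (mod 31), giving e = 9.

9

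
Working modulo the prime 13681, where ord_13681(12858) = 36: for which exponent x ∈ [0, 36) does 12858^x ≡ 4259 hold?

3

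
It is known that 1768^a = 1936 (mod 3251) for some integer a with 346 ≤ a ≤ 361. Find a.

356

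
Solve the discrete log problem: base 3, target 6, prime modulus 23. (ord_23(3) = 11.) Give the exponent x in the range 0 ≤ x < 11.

8

Successive powers of 3 modulo 23:
  3^0=1  3^1=3  3^2=9  3^3=4  3^4=12  3^5=13
  3^6=16  3^7=2  3^8=6
So 3^8 ≡ 6 (mod 23), giving x = 8.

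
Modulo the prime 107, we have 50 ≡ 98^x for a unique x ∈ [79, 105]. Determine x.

101

Compute 98^79 mod 107 = 71, then multiply by 98 repeatedly:
  98^79=71  98^80=3  98^81=80  98^82=29  98^83=60
  98^84=102  98^85=45  98^86=23  98^87=7  98^88=44
  98^89=32  98^90=33  98^91=24  98^92=105  98^93=18
  98^94=52  98^95=67  98^96=39  98^97=77  98^98=56
  98^99=31  98^100=42  98^101=50
Found 50 at exponent 101.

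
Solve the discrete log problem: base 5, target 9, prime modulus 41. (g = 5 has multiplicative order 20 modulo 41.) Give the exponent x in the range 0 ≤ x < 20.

5

Successive powers of 5 modulo 41:
  5^0=1  5^1=5  5^2=25  5^3=2  5^4=10  5^5=9
So 5^5 ≡ 9 (mod 41), giving x = 5.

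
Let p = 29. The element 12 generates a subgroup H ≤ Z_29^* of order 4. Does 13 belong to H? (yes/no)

no

⟨12⟩ has order 4; its elements mod 29 are {1, 12, 17, 28}.
13 is not in this set.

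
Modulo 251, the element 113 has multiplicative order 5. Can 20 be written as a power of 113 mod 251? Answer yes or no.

⟨113⟩ has order 5; its elements mod 251 are {1, 20, 113, 149, 219}.
20 is in this set.

yes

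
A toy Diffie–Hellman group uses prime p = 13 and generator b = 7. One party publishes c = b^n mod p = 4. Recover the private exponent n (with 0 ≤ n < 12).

10

Successive powers of 7 modulo 13:
  7^0=1  7^1=7  7^2=10  7^3=5  7^4=9  7^5=11
  7^6=12  7^7=6  7^8=3  7^9=8  7^10=4
So 7^10 ≡ 4 (mod 13), giving n = 10.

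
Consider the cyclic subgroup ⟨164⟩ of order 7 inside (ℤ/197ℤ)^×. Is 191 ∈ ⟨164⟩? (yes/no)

yes

191 ∈ ⟨164⟩ iff 191^7 ≡ 1 (mod 197), since |⟨164⟩| = 7.
191^7 mod 197 = 1.
Since 1 = 1, 191 lies in the subgroup.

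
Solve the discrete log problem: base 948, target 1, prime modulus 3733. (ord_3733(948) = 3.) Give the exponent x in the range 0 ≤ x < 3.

Successive powers of 948 modulo 3733:
  948^0=1
So 948^0 ≡ 1 (mod 3733), giving x = 0.

0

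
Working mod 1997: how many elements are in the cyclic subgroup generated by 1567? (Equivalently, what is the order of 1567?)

The order of 1567 must divide p − 1 = 1996 = 2^2 · 499.
Divisors: 1, 2, 4, 499, 998, 1996.
Check each in increasing order: 1567^1 ≡ 1567;  1567^2 ≡ 1176;  1567^4 ≡ 1052;  1567^499 ≡ 412;  1567^998 ≡ 1996;  1567^1996 ≡ 1.
Smallest exponent giving 1 is 1996.

1996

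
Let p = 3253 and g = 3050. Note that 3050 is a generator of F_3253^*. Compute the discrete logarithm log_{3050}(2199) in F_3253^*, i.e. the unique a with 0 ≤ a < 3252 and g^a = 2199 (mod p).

Baby-step giant-step with m = ceil(sqrt(3252)) = 58.
Baby table (3050^j mod 3253 for j=0..57):
  0:1  1:3050  2:2173  3:1289  4:1826  5:164  6:2491  7:1795
  8:3204  9:188  10:872  11:1899  12:1610  13:1723  14:1555  15:3129
  16:2401  17:547  18:2814  19:1286  20:2435  21:151  22:1877  23:2823
  24:2712  25:2474  26:1993  27:2046  28:1046  29:2360  30:2364  31:1552
  32:485  33:2388  34:3186  35:589  36:794  37:1468  38:1272  39:2024
  40:2259  41:96  42:30  43:416  44:130  45:2887  46:2732  47:1667
  48:3164  49:1802  50:1783  51:2387  52:136  53:1669  54:2758  55:2895
  56:1108  57:2786
Giant step factor: 3050^(-58) ≡ 2601 (mod 3253).
Scan 2199·2601^i mod 3253 for i = 0, 1, …:
  i=0: 2199   i=1: 825   i=2: 2098   i=3: 1617
  i=4: 2941   i=5: 1738   i=6: 2121   i=7: 2886
  i=8: 1815   i=9: 712     …   i=13: 112
  i=14: 1795
Match at i=14, j=7: a = 14·58 + 7 = 819.

819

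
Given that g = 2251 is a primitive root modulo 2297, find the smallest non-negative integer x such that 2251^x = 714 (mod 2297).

1159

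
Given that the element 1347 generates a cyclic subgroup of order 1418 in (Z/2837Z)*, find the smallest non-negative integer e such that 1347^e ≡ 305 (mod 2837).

316

Baby-step giant-step with m = ceil(sqrt(1418)) = 38.
Baby table (1347^j mod 2837 for j=0..37):
  0:1  1:1347  2:1566  3:1511  4:1188  5:168  6:2173  7:2084
  8:1355  9:994  10:2691  11:1928  12:1161  13:680  14:2446  15:1005
  16:486  17:2132  18:760  19:2400  20:1457  21:2212  22:714  23:15
  24:346  25:794  26:2806  27:798  28:2520  29:1388  30:53  31:466
  32:725  33:647  34:550  35:393  36:1689  37:2646
Giant step factor: 1347^(-38) ≡ 1393 (mod 2837).
Scan 305·1393^i mod 2837 for i = 0, 1, …:
  i=0: 305   i=1: 2152   i=2: 1864   i=3: 697
  i=4: 667   i=5: 1432   i=6: 365   i=7: 622
  i=8: 1161
Match at i=8, j=12: e = 8·38 + 12 = 316.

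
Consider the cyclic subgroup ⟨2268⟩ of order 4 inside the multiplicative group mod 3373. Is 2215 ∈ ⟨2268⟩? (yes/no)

⟨2268⟩ has order 4; its elements mod 3373 are {1, 1105, 2268, 3372}.
2215 is not in this set.

no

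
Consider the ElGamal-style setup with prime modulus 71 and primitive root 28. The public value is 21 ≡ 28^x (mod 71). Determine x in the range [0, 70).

29

Baby-step giant-step with m = ceil(sqrt(70)) = 9.
Baby table (28^j mod 71 for j=0..8):
  0:1  1:28  2:3  3:13  4:9  5:39  6:27  7:46
  8:10
Giant step factor: 28^(-9) ≡ 53 (mod 71).
Scan 21·53^i mod 71 for i = 0, 1, …:
  i=0: 21   i=1: 48   i=2: 59   i=3: 3
Match at i=3, j=2: x = 3·9 + 2 = 29.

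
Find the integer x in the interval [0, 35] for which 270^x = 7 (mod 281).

14

Compute 270^0 mod 281 = 1, then multiply by 270 repeatedly:
  270^0=1  270^1=270  270^2=121  270^3=74  270^4=29
  270^5=243  270^6=137  270^7=179  270^8=279  270^9=22
  270^10=39  270^11=133  270^12=223  270^13=76  270^14=7
Found 7 at exponent 14.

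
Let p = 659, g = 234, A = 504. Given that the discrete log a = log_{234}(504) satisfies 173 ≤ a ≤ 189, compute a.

176

Compute 234^173 mod 659 = 464, then multiply by 234 repeatedly:
  234^173=464  234^174=500  234^175=357  234^176=504
Found 504 at exponent 176.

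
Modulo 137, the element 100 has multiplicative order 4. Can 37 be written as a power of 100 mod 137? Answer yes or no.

yes

37 ∈ ⟨100⟩ iff 37^4 ≡ 1 (mod 137), since |⟨100⟩| = 4.
37^4 mod 137 = 1.
Since 1 = 1, 37 lies in the subgroup.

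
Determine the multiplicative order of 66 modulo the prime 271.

270

The order of 66 must divide p − 1 = 270 = 2 · 3^3 · 5.
Divisors: 1, 2, 3, 5, 6, 9, 10, 15, 18, 27, 30, 45, 54, 90, 135, 270.
Check each in increasing order: 66^1 ≡ 66;  66^2 ≡ 20;  66^3 ≡ 236;  66^5 ≡ 113;  66^6 ≡ 141;  66^9 ≡ 214;  66^10 ≡ 32;  66^15 ≡ 93;  66^18 ≡ 268;  66^27 ≡ 171;  66^30 ≡ 248;  66^45 ≡ 29;  66^54 ≡ 244;  66^90 ≡ 28;  66^135 ≡ 270;  66^270 ≡ 1.
Smallest exponent giving 1 is 270.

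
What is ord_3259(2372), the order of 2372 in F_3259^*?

The order of 2372 must divide p − 1 = 3258 = 2 · 3^2 · 181.
Divisors: 1, 2, 3, 6, 9, 18, 181, 362, 543, 1086, 1629, 3258.
Check each in increasing order: 2372^1 ≡ 2372;  2372^2 ≡ 1350;  2372^3 ≡ 1862;  2372^6 ≡ 2727;  2372^9 ≡ 152;  2372^18 ≡ 291;  2372^181 ≡ 2737;  2372^362 ≡ 1987;  2372^543 ≡ 2407;  2372^1086 ≡ 2406;  2372^1629 ≡ 3258;  2372^3258 ≡ 1.
Smallest exponent giving 1 is 3258.

3258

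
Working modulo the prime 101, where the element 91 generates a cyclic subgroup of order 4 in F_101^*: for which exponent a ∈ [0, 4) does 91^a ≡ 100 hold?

2

Successive powers of 91 modulo 101:
  91^0=1  91^1=91  91^2=100
So 91^2 ≡ 100 (mod 101), giving a = 2.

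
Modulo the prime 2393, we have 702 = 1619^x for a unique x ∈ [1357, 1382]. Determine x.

Compute 1619^1357 mod 2393 = 1698, then multiply by 1619 repeatedly:
  1619^1357=1698  1619^1358=1898  1619^1359=250  1619^1360=333  1619^1361=702
Found 702 at exponent 1361.

1361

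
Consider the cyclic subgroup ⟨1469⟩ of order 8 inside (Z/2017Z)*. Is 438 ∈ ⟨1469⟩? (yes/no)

yes

⟨1469⟩ has order 8; its elements mod 2017 are {1, 229, 438, 548, 1469, 1579, 1788, 2016}.
438 is in this set.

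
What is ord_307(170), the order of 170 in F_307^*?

153

The order of 170 must divide p − 1 = 306 = 2 · 3^2 · 17.
Divisors: 1, 2, 3, 6, 9, 17, 18, 34, 51, 102, 153, 306.
Check each in increasing order: 170^1 ≡ 170;  170^2 ≡ 42;  170^3 ≡ 79;  170^6 ≡ 101;  170^9 ≡ 304;  170^17 ≡ 168;  170^18 ≡ 9;  170^34 ≡ 287;  170^51 ≡ 17;  170^102 ≡ 289;  170^153 ≡ 1.
Smallest exponent giving 1 is 153.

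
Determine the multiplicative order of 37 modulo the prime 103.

The order of 37 must divide p − 1 = 102 = 2 · 3 · 17.
Divisors: 1, 2, 3, 6, 17, 34, 51, 102.
Check each in increasing order: 37^1 ≡ 37;  37^2 ≡ 30;  37^3 ≡ 80;  37^6 ≡ 14;  37^17 ≡ 102;  37^34 ≡ 1.
Smallest exponent giving 1 is 34.

34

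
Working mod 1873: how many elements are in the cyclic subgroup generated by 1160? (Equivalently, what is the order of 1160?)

156

The order of 1160 must divide p − 1 = 1872 = 2^4 · 3^2 · 13.
Divisors: 1, 2, 3, 4, 6, 8, 9, 12, 13, 16, 18, 24, 26, 36, 39, 48, 52, 72, 78, 104, 117, 144, 156, 208, 234, 312, 468, 624, 936, 1872.
Check each in increasing order: 1160^1 ≡ 1160;  1160^2 ≡ 786;  1160^3 ≡ 1482;  1160^4 ≡ 1579;  1160^6 ≡ 1168;  1160^8 ≡ 278;  1160^9 ≡ 324;  1160^12 ≡ 680;  1160^13 ≡ 267;  1160^16 ≡ 491;  1160^18 ≡ 88;  1160^24 ≡ 1642;  1160^26 ≡ 115;  1160^36 ≡ 252;  1160^39 ≡ 737;  1160^48 ≡ 917;  1160^52 ≡ 114;  1160^72 ≡ 1695;  1160^78 ≡ 1872;  1160^104 ≡ 1758;  1160^117 ≡ 1136;  1160^144 ≡ 1716;  1160^156 ≡ 1.
Smallest exponent giving 1 is 156.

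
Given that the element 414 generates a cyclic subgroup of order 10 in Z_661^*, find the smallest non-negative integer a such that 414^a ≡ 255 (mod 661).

3

Successive powers of 414 modulo 661:
  414^0=1  414^1=414  414^2=197  414^3=255
So 414^3 ≡ 255 (mod 661), giving a = 3.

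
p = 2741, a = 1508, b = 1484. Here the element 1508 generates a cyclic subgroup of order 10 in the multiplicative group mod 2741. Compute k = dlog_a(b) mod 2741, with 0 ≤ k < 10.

3

Successive powers of 1508 modulo 2741:
  1508^0=1  1508^1=1508  1508^2=1775  1508^3=1484
So 1508^3 ≡ 1484 (mod 2741), giving k = 3.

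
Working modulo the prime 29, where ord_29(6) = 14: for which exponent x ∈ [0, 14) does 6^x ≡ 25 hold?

12

Successive powers of 6 modulo 29:
  6^0=1  6^1=6  6^2=7  6^3=13  6^4=20  6^5=4
  6^6=24  6^7=28  6^8=23  6^9=22  6^10=16  6^11=9
  6^12=25
So 6^12 ≡ 25 (mod 29), giving x = 12.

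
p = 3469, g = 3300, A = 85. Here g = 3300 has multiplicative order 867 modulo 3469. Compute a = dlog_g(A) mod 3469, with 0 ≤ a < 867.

401

Baby-step giant-step with m = ceil(sqrt(867)) = 30.
Baby table (3300^j mod 3469 for j=0..29):
  0:1  1:3300  2:809  3:2039  4:2309  5:1776  6:1659  7:618
  8:3097  9:426  10:855  11:1203  12:1364  13:1907  14:334  15:2527
  16:3093  17:1102  18:1088  19:3454  20:2535  21:1741  22:636  23:55
  24:1112  25:2867  26:1137  27:2111  28:548  29:1051
Giant step factor: 3300^(-30) ≡ 2126 (mod 3469).
Scan 85·2126^i mod 3469 for i = 0, 1, …:
  i=0: 85   i=1: 322   i=2: 1179   i=3: 1936
  i=4: 1702   i=5: 285   i=6: 2304   i=7: 76
  i=8: 2002   i=9: 3258   i=10: 2384   i=11: 175
  i=12: 867   i=13: 1203
Match at i=13, j=11: a = 13·30 + 11 = 401.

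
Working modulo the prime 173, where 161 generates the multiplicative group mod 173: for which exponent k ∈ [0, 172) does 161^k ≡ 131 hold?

111

Baby-step giant-step with m = ceil(sqrt(172)) = 14.
Baby table (161^j mod 173 for j=0..13):
  0:1  1:161  2:144  3:2  4:149  5:115  6:4  7:125
  8:57  9:8  10:77  11:114  12:16  13:154
Giant step factor: 161^(-14) ≡ 151 (mod 173).
Scan 131·151^i mod 173 for i = 0, 1, …:
  i=0: 131   i=1: 59   i=2: 86   i=3: 11
  i=4: 104   i=5: 134   i=6: 166   i=7: 154
Match at i=7, j=13: k = 7·14 + 13 = 111.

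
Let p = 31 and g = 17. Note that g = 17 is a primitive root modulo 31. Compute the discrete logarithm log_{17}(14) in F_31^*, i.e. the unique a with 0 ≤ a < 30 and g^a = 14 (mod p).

16

Successive powers of 17 modulo 31:
  17^0=1  17^1=17  17^2=10  17^3=15  17^4=7  17^5=26
  17^6=8  17^7=12  17^8=18  17^9=27  17^10=25  17^11=22
  17^12=2  17^13=3  17^14=20  17^15=30  17^16=14
So 17^16 ≡ 14 (mod 31), giving a = 16.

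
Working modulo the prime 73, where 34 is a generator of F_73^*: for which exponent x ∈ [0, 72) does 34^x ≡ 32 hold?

Baby-step giant-step with m = ceil(sqrt(72)) = 9.
Baby table (34^j mod 73 for j=0..8):
  0:1  1:34  2:61  3:30  4:71  5:5  6:24  7:13
  8:4
Giant step factor: 34^(-9) ≡ 51 (mod 73).
Scan 32·51^i mod 73 for i = 0, 1, …:
  i=0: 32   i=1: 26   i=2: 12   i=3: 28
  i=4: 41   i=5: 47   i=6: 61
Match at i=6, j=2: x = 6·9 + 2 = 56.

56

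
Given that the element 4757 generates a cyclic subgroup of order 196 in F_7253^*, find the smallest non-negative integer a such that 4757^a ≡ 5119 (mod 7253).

155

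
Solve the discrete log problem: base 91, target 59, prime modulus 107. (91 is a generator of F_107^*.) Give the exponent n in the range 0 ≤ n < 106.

Baby-step giant-step with m = ceil(sqrt(106)) = 11.
Baby table (91^j mod 107 for j=0..10):
  0:1  1:91  2:42  3:77  4:52  5:24  6:44  7:45
  8:29  9:71  10:41
Giant step factor: 91^(-11) ≡ 84 (mod 107).
Scan 59·84^i mod 107 for i = 0, 1, …:
  i=0: 59   i=1: 34   i=2: 74   i=3: 10
  i=4: 91
Match at i=4, j=1: n = 4·11 + 1 = 45.

45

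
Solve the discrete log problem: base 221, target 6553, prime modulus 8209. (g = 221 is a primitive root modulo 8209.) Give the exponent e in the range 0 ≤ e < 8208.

Baby-step giant-step with m = ceil(sqrt(8208)) = 91.
Baby table (221^j mod 8209 for j=0..90):
  0:1  1:221  2:7796  3:7235  4:6389  5:21  6:4641  7:7745
  8:4173  9:2825  10:441  11:7162  12:6674  13:5543  14:1862  15:1052
  16:2640  17:601  18:1477  19:6266  20:5674  21:6186  22:4412  23:6390
  24:242  25:4228  26:6771  27:2353  28:2846  29:5082  30:6698  31:2638
  32:159  33:2303  34:5  35:1105  36:6144  37:3339  38:7318  39:105
  40:6787  41:5889  42:4447  43:5916  44:2205  45:2974  46:534  47:3088
  48:1101  49:5260  50:4991  51:3005  52:7385  53:6703  54:3743  55:6303
  56:5642  57:7323  58:1210  59:4722  60:1019  61:3556  62:6021  63:783
  64:654  65:4981  66:795  67:3306  68:25  69:5525  70:6093  71:277
  72:3754  73:525  74:1099  75:4818  76:5817  77:4953  78:2816  79:6661
  80:2670  81:7231  82:5505  83:1673  84:328  85:6816  86:4089  87:679
  88:2297  89:6888  90:3583
Giant step factor: 221^(-91) ≡ 517 (mod 8209).
Scan 6553·517^i mod 8209 for i = 0, 1, …:
  i=0: 6553   i=1: 5793   i=2: 6905   i=3: 7179
  i=4: 1075   i=5: 5772   i=6: 4257   i=7: 857
  i=8: 7992   i=9: 2737     …   i=80: 8162
  i=81: 328
Match at i=81, j=84: e = 81·91 + 84 = 7455.

7455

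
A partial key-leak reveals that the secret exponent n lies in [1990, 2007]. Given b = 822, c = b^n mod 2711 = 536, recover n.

Compute 822^1990 mod 2711 = 1930, then multiply by 822 repeatedly:
  822^1990=1930  822^1991=525  822^1992=501  822^1993=2461  822^1994=536
Found 536 at exponent 1994.

1994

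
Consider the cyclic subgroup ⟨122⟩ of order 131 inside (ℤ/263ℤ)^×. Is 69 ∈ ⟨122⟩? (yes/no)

yes

69 ∈ ⟨122⟩ iff 69^131 ≡ 1 (mod 263), since |⟨122⟩| = 131.
69^131 mod 263 = 1.
Since 1 = 1, 69 lies in the subgroup.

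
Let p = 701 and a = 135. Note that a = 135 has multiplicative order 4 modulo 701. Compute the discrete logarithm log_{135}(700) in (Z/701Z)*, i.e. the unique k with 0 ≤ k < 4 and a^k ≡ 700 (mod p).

Successive powers of 135 modulo 701:
  135^0=1  135^1=135  135^2=700
So 135^2 ≡ 700 (mod 701), giving k = 2.

2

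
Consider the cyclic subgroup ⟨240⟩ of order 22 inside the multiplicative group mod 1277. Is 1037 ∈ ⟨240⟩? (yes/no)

⟨240⟩ has order 22; its elements mod 1277 are {1, 92, 135, 240, 275, 282, 347, 350, 371, 404, 475, 802, 873, 906, 927, 930, 995, 1002, 1037, 1142, 1185, 1276}.
1037 is in this set.

yes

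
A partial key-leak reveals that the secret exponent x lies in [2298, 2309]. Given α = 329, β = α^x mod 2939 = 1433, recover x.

2302

Compute 329^2298 mod 2939 = 966, then multiply by 329 repeatedly:
  329^2298=966  329^2299=402  329^2300=3  329^2301=987  329^2302=1433
Found 1433 at exponent 2302.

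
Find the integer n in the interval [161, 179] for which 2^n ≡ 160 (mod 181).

161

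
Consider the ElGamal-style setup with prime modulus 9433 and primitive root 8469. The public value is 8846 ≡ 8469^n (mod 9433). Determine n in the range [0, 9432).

463

Baby-step giant-step with m = ceil(sqrt(9432)) = 98.
Baby table (8469^j mod 9433 for j=0..97):
  0:1  1:8469  2:4862  3:1233  4:9379  5:4891  6:1576  7:8882
  8:2916  9:10  10:9226  11:1455  12:2897  13:8893  14:1745  15:6327
  16:3923  17:861  18:100  19:7363  20:5117  21:671  22:4033  23:8017
  24:6672  25:1498  26:8610  27:1000  28:7599  29:4005  30:6710  31:2598
  32:4706  33:689  34:5547  35:1203  36:567  37:526  38:2318  39:1069
  40:7114  41:9328  42:6890  43:8305  44:2597  45:5670  46:5260  47:4314
  48:1257  49:5109  50:8383  51:2869  52:7586  53:7104  54:102  55:5435
  56:5408  57:3137  58:3925  59:8366  60:391  61:396  62:5009  63:1020
  64:7185  65:6915  66:3071  67:1518  68:8196  69:3910  70:3960  71:2925
  72:767  73:5819  74:3119  75:2411  76:5747  77:6496  78:1368  79:1868
  80:951  81:7670  82:1592  83:2891  84:5244  85:872  86:8362  87:4247
  88:9247  89:77  90:1236  91:6487  92:611  93:5275  94:8720  95:8156
  96:4738  97:7573
Giant step factor: 8469^(-98) ≡ 4692 (mod 9433).
Scan 8846·4692^i mod 9433 for i = 0, 1, …:
  i=0: 8846   i=1: 232   i=2: 3749   i=3: 7196
  i=4: 2925
Match at i=4, j=71: n = 4·98 + 71 = 463.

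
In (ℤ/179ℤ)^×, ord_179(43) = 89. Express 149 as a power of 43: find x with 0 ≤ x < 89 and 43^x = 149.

22

Baby-step giant-step with m = ceil(sqrt(89)) = 10.
Baby table (43^j mod 179 for j=0..9):
  0:1  1:43  2:59  3:31  4:80  5:39  6:66  7:153
  8:135  9:77
Giant step factor: 43^(-10) ≡ 177 (mod 179).
Scan 149·177^i mod 179 for i = 0, 1, …:
  i=0: 149   i=1: 60   i=2: 59
Match at i=2, j=2: x = 2·10 + 2 = 22.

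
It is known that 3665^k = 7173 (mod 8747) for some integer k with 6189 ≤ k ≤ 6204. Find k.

6189

Compute 3665^6189 mod 8747 = 7173, then multiply by 3665 repeatedly:
  3665^6189=7173
Found 7173 at exponent 6189.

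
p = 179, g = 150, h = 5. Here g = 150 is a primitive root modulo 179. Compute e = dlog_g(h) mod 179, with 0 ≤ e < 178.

60

Baby-step giant-step with m = ceil(sqrt(178)) = 14.
Baby table (150^j mod 179 for j=0..13):
  0:1  1:150  2:125  3:134  4:52  5:103  6:56  7:166
  8:19  9:165  10:48  11:40  12:93  13:167
Giant step factor: 150^(-14) ≡ 161 (mod 179).
Scan 5·161^i mod 179 for i = 0, 1, …:
  i=0: 5   i=1: 89   i=2: 9   i=3: 17
  i=4: 52
Match at i=4, j=4: e = 4·14 + 4 = 60.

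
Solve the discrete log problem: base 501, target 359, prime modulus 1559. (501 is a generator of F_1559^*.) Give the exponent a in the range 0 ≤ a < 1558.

837

Baby-step giant-step with m = ceil(sqrt(1558)) = 40.
Baby table (501^j mod 1559 for j=0..39):
  0:1  1:501  2:2  3:1002  4:4  5:445  6:8  7:890
  8:16  9:221  10:32  11:442  12:64  13:884  14:128  15:209
  16:256  17:418  18:512  19:836  20:1024  21:113  22:489  23:226
  24:978  25:452  26:397  27:904  28:794  29:249  30:29  31:498
  32:58  33:996  34:116  35:433  36:232  37:866  38:464  39:173
Giant step factor: 501^(-40) ≡ 42 (mod 1559).
Scan 359·42^i mod 1559 for i = 0, 1, …:
  i=0: 359   i=1: 1047   i=2: 322   i=3: 1052
  i=4: 532   i=5: 518   i=6: 1489   i=7: 178
  i=8: 1240   i=9: 633     …   i=19: 763
  i=20: 866
Match at i=20, j=37: a = 20·40 + 37 = 837.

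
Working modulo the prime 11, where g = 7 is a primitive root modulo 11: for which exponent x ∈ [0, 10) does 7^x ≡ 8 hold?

9

Successive powers of 7 modulo 11:
  7^0=1  7^1=7  7^2=5  7^3=2  7^4=3  7^5=10
  7^6=4  7^7=6  7^8=9  7^9=8
So 7^9 ≡ 8 (mod 11), giving x = 9.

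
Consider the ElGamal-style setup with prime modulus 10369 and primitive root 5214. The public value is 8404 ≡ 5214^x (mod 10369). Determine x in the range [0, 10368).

Baby-step giant-step with m = ceil(sqrt(10368)) = 102.
Baby table (5214^j mod 10369 for j=0..101):
  0:1  1:5214  2:8647  3:1046  4:10119  5:2994  6:5371  7:8094
  8:286  9:8437  10:5220  11:8824  12:1083  13:6026  14:1494  15:2597
  16:9213  17:7374  18:10153  19:3997  20:9037  21:2182  22:2155  23:6543
  24:1192  25:4057  26:438  27:2552  28:2701  29:1912  30:4559  31:4878
  32:9104  33:9343  34:840  35:4042  36:5180  37:7644  38:7749  39:5662
  40:1125  41:7265  42:1753  43:5053  44:9082  45:8694  46:7617  47:1768
  48:311  49:3990  50:3646  51:3867  52:5202  53:8293  54:972  55:7936
  56:5994  57:550  58:5856  59:6848  60:5005  61:7666  62:8398  63:9254
  64:3399  65:1765  66:5407  67:9156  68:508  69:4617  70:6589  71:2549
  72:7797  73:7078  74:1421  75:5628  76:122  77:3599  78:7665  79:3184
  80:607  81:2353  82:2015  83:2413  84:3785  85:2783  86:4331  87:8521
  88:7698  89:9342  90:5995  91:5764  92:4134  93:7894  94:4755  95:291
  96:3400  97:6979  98:3685  99:10202  100:258  101:7611
Giant step factor: 5214^(-102) ≡ 5090 (mod 10369).
Scan 8404·5090^i mod 10369 for i = 0, 1, …:
  i=0: 8404   i=1: 4235   i=2: 9368   i=3: 6458
  i=4: 1490   i=5: 4361   i=6: 7830   i=7: 6633
  i=8: 506   i=9: 4028     …   i=33: 7343
  i=34: 5994
Match at i=34, j=56: x = 34·102 + 56 = 3524.

3524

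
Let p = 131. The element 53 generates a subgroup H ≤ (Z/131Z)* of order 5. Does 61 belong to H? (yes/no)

yes

⟨53⟩ has order 5; its elements mod 131 are {1, 53, 58, 61, 89}.
61 is in this set.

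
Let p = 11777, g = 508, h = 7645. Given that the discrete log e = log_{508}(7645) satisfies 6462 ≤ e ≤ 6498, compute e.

Compute 508^6462 mod 11777 = 5492, then multiply by 508 repeatedly:
  508^6462=5492  508^6463=10564  508^6464=7977  508^6465=1028  508^6466=4036
  508^6467=1090  508^6468=201  508^6469=7892  508^6470=4956  508^6471=9147
  508^6472=6538  508^6473=190  508^6474=2304  508^6475=4509  508^6476=5834
  508^6477=7645
Found 7645 at exponent 6477.

6477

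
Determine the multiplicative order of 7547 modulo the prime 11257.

1876

The order of 7547 must divide p − 1 = 11256 = 2^3 · 3 · 7 · 67.
Divisors: 1, 2, 3, 4, 6, 7, 8, 12, 14, 21, 24, 28, 42, 56, 67, 84, 134, 168, 201, 268, 402, 469, 536, 804, 938, 1407, 1608, 1876, 2814, 3752, 5628, 11256.
Check each in increasing order: 7547^1 ≡ 7547;  7547^2 ≡ 8046;  7547^3 ≡ 2904;  7547^4 ≡ 10366;  7547^6 ≡ 1723;  7547^7 ≡ 1646;  7547^8 ≡ 5891;  7547^12 ≡ 8138;  7547^14 ≡ 7636;  7547^21 ≡ 6044;  7547^24 ≡ 2113;  7547^28 ≡ 8493;  7547^42 ≡ 971;  7547^56 ≡ 7450;  7547^67 ≡ 1014;  7547^84 ≡ 8510;  7547^134 ≡ 3809;  7547^168 ≡ 3819;  7547^201 ≡ 1175;  7547^268 ≡ 9465;  7547^402 ≡ 7271;  7547^469 ≡ 10716;  7547^536 ≡ 3019;  7547^804 ≡ 4569;  7547^938 ≡ 11256;  7547^1407 ≡ 541;  7547^1608 ≡ 5283;  7547^1876 ≡ 1.
Smallest exponent giving 1 is 1876.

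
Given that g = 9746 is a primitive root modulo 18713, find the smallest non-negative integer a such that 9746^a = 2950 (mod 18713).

Baby-step giant-step with m = ceil(sqrt(18712)) = 137.
Baby table (9746^j mod 18713 for j=0..136):
  0:1  1:9746  2:16041  3:7184  4:9931  5:3890  6:18115  7:10348
  8:7251  9:7958  10:11996  11:12905  12:2057  13:5899  14:5318  15:12931
  16:12184  17:11279  18:4972  19:9155  20:1046  21:14444  22:12038  23:10551
  24:2111  25:8219  26:10734  27:7894  28:5781  29:15496  30:10106  31:6557
  32:18340  33:13777  34:4867  35:15040  36:911  37:8644  38:17211  39:13787
  40:8762  41:7033  42:16612  43:14389  44:18685  45:7807  46:18677  47:4691
  48:2627  49:3358  50:16744  51:9664  52:2815  53:1732  54:946  55:12920
  56:17256  57:3245  58:800  59:12192  60:14395  61:2309  62:10488  63:5642
  64:8138  65:7254  66:18483  67:3980  68:15744  69:13137  70:17569  71:3524
  72:6549  73:15224  74:16440  75:3534  76:10444  77:7217  78:13428  79:9279
  80:11918  81:1237  82:4630  83:6937  84:16646  85:8919  86:2689  87:8794
  88:784  89:5960  90:1008  91:18356  92:1296  93:18254  94:17706  95:10103
  96:14745  97:7643  98:10938  99:12500  100:3370  101:2705  102:15026  103:14171
  104:8626  105:10200  106:5744  107:10441  108:15405  109:2731  110:6440  111:838
  112:8280  113:6424  114:13319  115:13606  116:3758  117:4127  118:7505  119:13326
  120:6976  121:3767  122:16989  123:2170  124:3130  125:2790  126:1351  127:11607
  128:1737  129:12250  130:18273  131:15750  132:15474  133:1537  134:9202  135:9996
  136:1138
Giant step factor: 9746^(-137) ≡ 14722 (mod 18713).
Scan 2950·14722^i mod 18713 for i = 0, 1, …:
  i=0: 2950   i=1: 15740   i=2: 1201   i=3: 16050
  i=4: 17762   i=5: 15415   i=6: 7079   i=7: 4341
  i=8: 3307   i=9: 13141     …   i=119: 14416
  i=120: 8219
Match at i=120, j=25: a = 120·137 + 25 = 16465.

16465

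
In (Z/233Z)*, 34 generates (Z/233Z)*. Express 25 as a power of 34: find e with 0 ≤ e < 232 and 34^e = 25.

214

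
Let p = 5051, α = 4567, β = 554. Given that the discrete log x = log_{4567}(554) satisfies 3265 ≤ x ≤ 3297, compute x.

3278

Compute 4567^3265 mod 5051 = 306, then multiply by 4567 repeatedly:
  4567^3265=306  4567^3266=3426  4567^3267=3595  4567^3268=2615  4567^3269=2141
  4567^3270=4262  4567^3271=3051  4567^3272=3259  4567^3273=3607  4567^3274=1858
  4567^3275=4857  4567^3276=2978  4567^3277=3234  4567^3278=554
Found 554 at exponent 3278.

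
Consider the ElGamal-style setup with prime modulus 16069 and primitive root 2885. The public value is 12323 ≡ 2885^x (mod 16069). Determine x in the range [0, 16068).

Baby-step giant-step with m = ceil(sqrt(16068)) = 127.
Baby table (2885^j mod 16069 for j=0..126):
  0:1  1:2885  2:15552  3:2872  4:10185  5:9593  6:4987  7:5740
  8:8830  9:5185  10:14555  11:2878  12:11426  13:6491  14:6150  15:2574
  16:2112  17:2969  18:788  19:7651  20:10398  21:13476  22:7349  23:6854
  24:8920  25:7731  26:163  27:4254  28:12143  29:2135  30:5048  31:4966
  32:9431  33:3618  34:9149  35:9567  36:10322  37:3113  38:14503  39:13548
  40:6172  41:1768  42:6807  43:1877  44:15961  45:9800  46:7629  47:11204
  48:8781  49:8441  50:7750  51:6771  52:10500  53:2435  54:2822  55:10556
  56:3305  57:6008  58:10698  59:11250  60:12939  61:728  62:11310  63:9280
  64:1846  65:6871  66:9758  67:15011  68:780  69:640  70:14534  71:6569
  72:6214  73:10455  74:1162  75:10018  76:9868  77:10981  78:8186  79:11249
  80:10054  81:1245  82:8438  83:15164  84:8322  85:1884  86:4018  87:6181
  88:11664  89:2154  90:11656  91:11212  92:15792  93:4305  94:14657  95:7906
  96:6899  97:10193  98:535  99:851  100:12647  101:9965  102:1584  103:6244
  104:591  105:1721  106:15833  107:10107  108:9529  109:13175  110:6690  111:1781
  112:12174  113:11225  114:5090  115:13653  116:3786  117:11759  118:3056  119:10748
  120:10879  121:3158  122:15776  123:6352  124:6860  125:10161  126:4629
Giant step factor: 2885^(-127) ≡ 8495 (mod 16069).
Scan 12323·8495^i mod 16069 for i = 0, 1, …:
  i=0: 12323   i=1: 10419   i=2: 1353   i=3: 4400
  i=4: 1506   i=5: 2546   i=6: 15465   i=7: 11100
  i=8: 1608   i=9: 1310     …   i=22: 403
  i=23: 788
Match at i=23, j=18: x = 23·127 + 18 = 2939.

2939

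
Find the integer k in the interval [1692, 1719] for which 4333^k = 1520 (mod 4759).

1695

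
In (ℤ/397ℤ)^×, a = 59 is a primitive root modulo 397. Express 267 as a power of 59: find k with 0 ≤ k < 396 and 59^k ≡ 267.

201

Baby-step giant-step with m = ceil(sqrt(396)) = 20.
Baby table (59^j mod 397 for j=0..19):
  0:1  1:59  2:305  3:130  4:127  5:347  6:226  7:233
  8:249  9:2  10:118  11:213  12:260  13:254  14:297  15:55
  16:69  17:101  18:4  19:236
Giant step factor: 59^(-20) ≡ 178 (mod 397).
Scan 267·178^i mod 397 for i = 0, 1, …:
  i=0: 267   i=1: 283   i=2: 352   i=3: 327
  i=4: 244   i=5: 159   i=6: 115   i=7: 223
  i=8: 391   i=9: 123   i=10: 59
Match at i=10, j=1: k = 10·20 + 1 = 201.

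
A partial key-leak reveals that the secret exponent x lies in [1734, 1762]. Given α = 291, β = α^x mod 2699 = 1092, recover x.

1746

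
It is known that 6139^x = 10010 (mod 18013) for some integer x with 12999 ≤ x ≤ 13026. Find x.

Compute 6139^12999 mod 18013 = 2627, then multiply by 6139 repeatedly:
  6139^12999=2627  6139^13000=5518  6139^13001=10562  6139^13002=11331  6139^13003=12816
  6139^13004=14653  6139^13005=15858  6139^13006=10010
Found 10010 at exponent 13006.

13006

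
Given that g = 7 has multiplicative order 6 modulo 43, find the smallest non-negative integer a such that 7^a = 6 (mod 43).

Successive powers of 7 modulo 43:
  7^0=1  7^1=7  7^2=6
So 7^2 ≡ 6 (mod 43), giving a = 2.

2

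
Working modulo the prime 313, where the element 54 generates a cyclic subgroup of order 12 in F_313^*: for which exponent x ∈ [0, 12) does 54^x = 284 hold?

Successive powers of 54 modulo 313:
  54^0=1  54^1=54  54^2=99  54^3=25  54^4=98  54^5=284
So 54^5 ≡ 284 (mod 313), giving x = 5.

5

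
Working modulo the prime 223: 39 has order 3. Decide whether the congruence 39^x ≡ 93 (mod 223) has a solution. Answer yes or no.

no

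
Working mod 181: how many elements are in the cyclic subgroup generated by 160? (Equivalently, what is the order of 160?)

180

The order of 160 must divide p − 1 = 180 = 2^2 · 3^2 · 5.
Divisors: 1, 2, 3, 4, 5, 6, 9, 10, 12, 15, 18, 20, 30, 36, 45, 60, 90, 180.
Check each in increasing order: 160^1 ≡ 160;  160^2 ≡ 79;  160^3 ≡ 151;  160^4 ≡ 87;  160^5 ≡ 164;  160^6 ≡ 176;  160^9 ≡ 150;  160^10 ≡ 108;  160^12 ≡ 25;  160^15 ≡ 155;  160^18 ≡ 56;  160^20 ≡ 80;  160^30 ≡ 133;  160^36 ≡ 59;  160^45 ≡ 162;  160^60 ≡ 132;  160^90 ≡ 180;  160^180 ≡ 1.
Smallest exponent giving 1 is 180.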